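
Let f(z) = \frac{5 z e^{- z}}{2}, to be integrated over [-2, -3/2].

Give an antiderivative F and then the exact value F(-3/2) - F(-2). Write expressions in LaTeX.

f has the shape u'v + uv' for u = - \frac{5 z}{2} - \frac{5}{2} and v = e^{- z} — it is the derivative of the product u*v.
F(z) = - \frac{5 z e^{- z}}{2} - \frac{5 e^{- z}}{2} is an antiderivative of f.
Check: d/dz[- \frac{5 z e^{- z}}{2} - \frac{5 e^{- z}}{2}] = \frac{5 z e^{- z}}{2} = f(z).
F(-3/2) = \frac{5 e^{\frac{3}{2}}}{4}; F(-2) = \frac{5 e^{2}}{2}.
Integral = F(-3/2) - F(-2) = - \frac{5 e^{2}}{2} + \frac{5 e^{\frac{3}{2}}}{4}.

Antiderivative: F(z) = - \frac{5 z e^{- z}}{2} - \frac{5 e^{- z}}{2}; value = - \frac{5 e^{2}}{2} + \frac{5 e^{\frac{3}{2}}}{4}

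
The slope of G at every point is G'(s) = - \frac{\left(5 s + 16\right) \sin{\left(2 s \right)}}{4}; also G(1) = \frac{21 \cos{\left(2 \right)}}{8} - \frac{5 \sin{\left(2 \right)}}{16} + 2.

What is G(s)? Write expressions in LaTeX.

G(s) = \frac{10 s \cos{\left(2 s \right)} - 5 \sin{\left(2 s \right)} + 32 \cos{\left(2 s \right)} + 32}{16}

Differentiate the proposed G(s) back; it has to land on the given G'(s).
A general antiderivative is \frac{5 s \cos{\left(2 s \right)}}{8} - \frac{5 \sin{\left(2 s \right)}}{16} + 2 \cos{\left(2 s \right)} + C.
The condition gives C = \frac{21 \cos{\left(2 \right)}}{8} - \frac{5 \sin{\left(2 \right)}}{16} + 2 - (\frac{21 \cos{\left(2 \right)}}{8} - \frac{5 \sin{\left(2 \right)}}{16}) = 2.
So G(s) = \frac{10 s \cos{\left(2 s \right)} - 5 \sin{\left(2 s \right)} + 32 \cos{\left(2 s \right)} + 32}{16}.
Check: d/ds[\frac{10 s \cos{\left(2 s \right)} - 5 \sin{\left(2 s \right)} + 32 \cos{\left(2 s \right)} + 32}{16}] = - \frac{5 s \sin{\left(2 s \right)}}{4} - 4 \sin{\left(2 s \right)}, which equals G'(s).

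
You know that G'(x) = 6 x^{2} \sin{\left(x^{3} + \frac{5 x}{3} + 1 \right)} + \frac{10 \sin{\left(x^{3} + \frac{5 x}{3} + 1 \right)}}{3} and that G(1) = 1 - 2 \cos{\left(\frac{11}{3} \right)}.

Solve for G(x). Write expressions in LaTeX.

G(x) = 1 - 2 \cos{\left(x^{3} + \frac{5 x}{3} + 1 \right)}

G'(x) matches the chain-rule pattern g'(h)*h' with inner function h(x) = x^{3} + \frac{5 x}{3} + 1; substituting u = h(x) collapses the integral.
A general antiderivative is - 2 \cos{\left(x^{3} + \frac{5 x}{3} + 1 \right)} + C.
The condition gives C = 1 - 2 \cos{\left(\frac{11}{3} \right)} - (- 2 \cos{\left(\frac{11}{3} \right)}) = 1.
So G(x) = 1 - 2 \cos{\left(x^{3} + \frac{5 x}{3} + 1 \right)}.
Check: d/dx[1 - 2 \cos{\left(x^{3} + \frac{5 x}{3} + 1 \right)}] = 6 x^{2} \sin{\left(x^{3} + \frac{5 x}{3} + 1 \right)} + \frac{10 \sin{\left(x^{3} + \frac{5 x}{3} + 1 \right)}}{3} = G'(x).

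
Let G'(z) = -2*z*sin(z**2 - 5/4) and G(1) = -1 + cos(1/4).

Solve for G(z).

The substitution u = z**2 - 5/4 works: G'(z) is exactly (dG/du)*(du/dz) for that inner function.
A general antiderivative is cos(z**2 - 5/4) + C.
The condition gives C = -1 + cos(1/4) - (cos(1/4)) = -1.
So G(z) = cos(z**2 - 5/4) - 1.
Check: d/dz[cos(z**2 - 5/4) - 1] = -2*z*sin(z**2 - 5/4) = G'(z).

G(z) = cos(z**2 - 5/4) - 1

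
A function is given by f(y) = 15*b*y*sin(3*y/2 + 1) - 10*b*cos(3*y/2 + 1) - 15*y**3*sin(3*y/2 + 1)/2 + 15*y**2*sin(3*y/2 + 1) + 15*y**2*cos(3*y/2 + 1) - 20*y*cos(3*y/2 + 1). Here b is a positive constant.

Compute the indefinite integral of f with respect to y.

f has the shape u'v + uv' for u = -10*b*y + 5*y**3 - 10*y**2 and v = cos(3*y/2 + 1) — it is the derivative of the product u*v.
Check: d/dy[-5*(2*b*y - y**3 + 2*y**2)*cos(3*y/2 + 1)] = 15*b*y*sin(3*y/2 + 1) - 10*b*cos(3*y/2 + 1) - 15*y**3*sin(3*y/2 + 1)/2 + 15*y**2*sin(3*y/2 + 1) + 15*y**2*cos(3*y/2 + 1) - 20*y*cos(3*y/2 + 1) = f(y).

F(y) = -5*(2*b*y - y**3 + 2*y**2)*cos(3*y/2 + 1) + C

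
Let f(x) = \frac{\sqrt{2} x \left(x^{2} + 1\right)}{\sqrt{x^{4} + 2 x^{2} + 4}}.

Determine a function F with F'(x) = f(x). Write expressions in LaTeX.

The substitution u = \frac{x^{4}}{2} + x^{2} + 2 works: f is exactly (dF/du)*(du/dx) for that inner function.
Check: d/dx[\frac{\sqrt{2} \sqrt{x^{4} + 2 x^{2} + 4}}{2}] = \frac{\sqrt{2} x^{3} + \sqrt{2} x}{\sqrt{x^{4} + 2 x^{2} + 4}}, which equals f(x).

An antiderivative is F(x) = \frac{\sqrt{2} \sqrt{x^{4} + 2 x^{2} + 4}}{2}.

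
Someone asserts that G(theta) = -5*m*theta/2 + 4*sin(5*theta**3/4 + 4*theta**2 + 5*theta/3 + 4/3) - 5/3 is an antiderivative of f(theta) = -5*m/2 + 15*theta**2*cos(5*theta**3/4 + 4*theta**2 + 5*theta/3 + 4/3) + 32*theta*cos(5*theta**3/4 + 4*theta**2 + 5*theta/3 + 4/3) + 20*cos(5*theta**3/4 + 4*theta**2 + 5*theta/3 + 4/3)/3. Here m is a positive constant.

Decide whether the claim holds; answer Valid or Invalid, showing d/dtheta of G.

Valid - differentiating G returns exactly f.

d/dtheta[G] = -5*m/2 + 15*theta**2*cos(5*theta**3/4 + 4*theta**2 + 5*theta/3 + 4/3) + 32*theta*cos(5*theta**3/4 + 4*theta**2 + 5*theta/3 + 4/3) + 20*cos(5*theta**3/4 + 4*theta**2 + 5*theta/3 + 4/3)/3
This equals f(theta) exactly, so the claim holds.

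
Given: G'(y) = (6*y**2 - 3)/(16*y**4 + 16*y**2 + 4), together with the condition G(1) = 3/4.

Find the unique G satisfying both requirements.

G(y) = (8*y**2 - 3*y + 4)/(4*(2*y**2 + 1))

Recognize the product-rule pattern: G'(y) = u'v + uv' with u = -3*y/2, v = 1/(4*y**2 + 2), so integration by parts undoes it.
A general antiderivative is -3*y/(2*(4*y**2 + 2)) + C.
The condition gives C = 3/4 - (-1/4) = 1.
So G(y) = (8*y**2 - 3*y + 4)/(4*(2*y**2 + 1)).
Check: d/dy[(8*y**2 - 3*y + 4)/(4*(2*y**2 + 1))] = (6*y**2 - 3)/(16*y**4 + 16*y**2 + 4) = G'(y).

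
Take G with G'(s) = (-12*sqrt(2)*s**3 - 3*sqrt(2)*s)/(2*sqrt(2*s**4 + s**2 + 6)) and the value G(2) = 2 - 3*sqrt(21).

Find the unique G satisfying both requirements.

G'(s) matches the chain-rule pattern g'(h)*h' with inner function h(s) = s**4 + s**2/2 + 3; substituting u = h(s) collapses the integral.
A general antiderivative is -3*sqrt(s**4 + s**2/2 + 3) + C.
The condition gives C = 2 - 3*sqrt(21) - (-3*sqrt(21)) = 2.
So G(s) = sqrt(2)*(-3*sqrt(2*s**4 + s**2 + 6) + 2*sqrt(2))/2.
Check: d/ds[sqrt(2)*(-3*sqrt(2*s**4 + s**2 + 6) + 2*sqrt(2))/2] = (-12*sqrt(2)*s**3 - 3*sqrt(2)*s)/(2*sqrt(2*s**4 + s**2 + 6)) = G'(s).

G(s) = sqrt(2)*(-3*sqrt(2*s**4 + s**2 + 6) + 2*sqrt(2))/2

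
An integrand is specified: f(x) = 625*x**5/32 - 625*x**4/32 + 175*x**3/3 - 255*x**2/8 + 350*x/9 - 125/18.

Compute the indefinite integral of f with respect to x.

F(x) = 625*x**6/192 - 125*x**5/32 + 175*x**4/12 - 85*x**3/8 + 175*x**2/9 - 125*x/18 + C

f matches the chain-rule pattern g'(h)*h' with inner function h(x) = 5*x**2/4 - x/2 + 5/3; substituting u = h(x) collapses the integral.
Check: d/dx[625*x**6/192 - 125*x**5/32 + 175*x**4/12 - 85*x**3/8 + 175*x**2/9 - 125*x/18] = 625*x**5/32 - 625*x**4/32 + 175*x**3/3 - 255*x**2/8 + 350*x/9 - 125/18 = f(x).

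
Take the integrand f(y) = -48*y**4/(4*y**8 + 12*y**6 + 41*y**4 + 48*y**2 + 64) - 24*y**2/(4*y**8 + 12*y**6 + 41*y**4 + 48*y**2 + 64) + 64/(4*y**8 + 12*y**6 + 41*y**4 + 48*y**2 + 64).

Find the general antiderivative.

F(y) = 8*y/(2*y**4 + 3*y**2 + 8) + C

Recognize the product-rule pattern: f = u'v + uv' with u = 4*y, v = 1/(y**4 + 3*y**2/2 + 4), so integration by parts undoes it.
Check: d/dy[8*y/(2*y**4 + 3*y**2 + 8)] = (-48*y**4 - 24*y**2 + 64)/(4*y**8 + 12*y**6 + 41*y**4 + 48*y**2 + 64), which equals f(y).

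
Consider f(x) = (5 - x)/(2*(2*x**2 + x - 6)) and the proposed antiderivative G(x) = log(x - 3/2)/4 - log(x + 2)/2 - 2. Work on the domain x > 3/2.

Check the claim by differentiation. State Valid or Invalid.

Valid. The derivative of G reproduces f.

d/dx[G] = (5 - x)/(4*x**2 + 2*x - 12)
This equals f(x) exactly, so the claim holds.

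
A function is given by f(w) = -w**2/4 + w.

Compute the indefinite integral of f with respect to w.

F(w) = -w**3/12 + w**2/2 + C

Integrate term by term and add the pieces.
Check: d/dw[-w**3/12 + w**2/2] = -w**2/4 + w = f(w).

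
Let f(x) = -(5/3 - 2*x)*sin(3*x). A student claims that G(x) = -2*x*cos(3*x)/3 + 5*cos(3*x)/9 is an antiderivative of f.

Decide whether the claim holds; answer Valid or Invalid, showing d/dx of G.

d/dx[G] = 2*x*sin(3*x) - 5*sin(3*x)/3 - 2*cos(3*x)/3
d/dx[G] - f(x) = -2*cos(3*x)/3 != 0.

Invalid: d/dx[G] - f = -2*cos(3*x)/3, which is not 0.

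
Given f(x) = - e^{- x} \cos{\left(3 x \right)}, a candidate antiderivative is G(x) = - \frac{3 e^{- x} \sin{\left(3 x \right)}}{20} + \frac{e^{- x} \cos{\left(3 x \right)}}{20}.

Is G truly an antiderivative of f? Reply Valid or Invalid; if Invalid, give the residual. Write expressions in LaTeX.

d/dx[G] = - \frac{e^{- x} \cos{\left(3 x \right)}}{2}
d/dx[G] - f(x) = \frac{e^{- x} \cos{\left(3 x \right)}}{2} != 0.

Invalid: d/dx[G] - f = \frac{e^{- x} \cos{\left(3 x \right)}}{2}, which is not 0.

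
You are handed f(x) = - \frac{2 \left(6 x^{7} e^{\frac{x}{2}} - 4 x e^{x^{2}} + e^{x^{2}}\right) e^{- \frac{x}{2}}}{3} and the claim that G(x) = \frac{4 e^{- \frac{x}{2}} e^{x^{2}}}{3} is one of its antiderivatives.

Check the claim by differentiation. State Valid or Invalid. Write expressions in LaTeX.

Invalid: d/dx[G] - f = 4 x^{7}, which is not 0.

d/dx[G] = \frac{\left(8 x e^{x^{2}} - 2 e^{x^{2}}\right) e^{- \frac{x}{2}}}{3}
d/dx[G] - f(x) = 4 x^{7} != 0.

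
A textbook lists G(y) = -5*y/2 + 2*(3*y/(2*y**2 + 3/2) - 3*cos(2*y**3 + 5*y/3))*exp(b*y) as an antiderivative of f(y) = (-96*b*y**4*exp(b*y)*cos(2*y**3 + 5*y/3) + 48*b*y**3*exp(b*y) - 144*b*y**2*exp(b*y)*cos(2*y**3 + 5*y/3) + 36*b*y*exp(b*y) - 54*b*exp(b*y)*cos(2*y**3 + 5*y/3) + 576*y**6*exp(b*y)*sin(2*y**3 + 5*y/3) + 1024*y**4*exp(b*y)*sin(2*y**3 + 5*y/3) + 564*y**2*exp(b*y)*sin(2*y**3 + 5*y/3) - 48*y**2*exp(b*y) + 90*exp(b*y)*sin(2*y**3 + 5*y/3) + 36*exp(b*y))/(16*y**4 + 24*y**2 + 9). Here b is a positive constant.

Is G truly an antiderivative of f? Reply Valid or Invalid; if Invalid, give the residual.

Invalid: d/dy[G] - f = -5/2, which is not 0.

d/dy[G] = (-192*b*y**4*exp(b*y)*cos(2*y**3 + 5*y/3) + 96*b*y**3*exp(b*y) - 288*b*y**2*exp(b*y)*cos(2*y**3 + 5*y/3) + 72*b*y*exp(b*y) - 108*b*exp(b*y)*cos(2*y**3 + 5*y/3) + 1152*y**6*exp(b*y)*sin(2*y**3 + 5*y/3) + 2048*y**4*exp(b*y)*sin(2*y**3 + 5*y/3) - 80*y**4 + 1128*y**2*exp(b*y)*sin(2*y**3 + 5*y/3) - 96*y**2*exp(b*y) - 120*y**2 + 180*exp(b*y)*sin(2*y**3 + 5*y/3) + 72*exp(b*y) - 45)/(32*y**4 + 48*y**2 + 18)
d/dy[G] - f(y) = -5/2 != 0.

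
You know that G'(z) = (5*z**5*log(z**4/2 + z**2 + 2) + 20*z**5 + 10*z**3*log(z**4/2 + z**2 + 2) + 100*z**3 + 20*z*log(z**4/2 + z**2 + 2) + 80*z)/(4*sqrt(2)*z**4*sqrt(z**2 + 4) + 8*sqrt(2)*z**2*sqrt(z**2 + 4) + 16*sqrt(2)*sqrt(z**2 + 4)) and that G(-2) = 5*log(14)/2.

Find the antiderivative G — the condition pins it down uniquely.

Recognize the product-rule pattern: G'(z) = u'v + uv' with u = 5*sqrt(z**2/2 + 2)/4, v = log(z**4/2 + z**2 + 2), so integration by parts undoes it.
A general antiderivative is 5*sqrt(z**2/2 + 2)*log(z**4/2 + z**2 + 2)/4 + C.
The condition gives C = 5*log(14)/2 - (5*log(14)/2) = 0.
So G(z) = 5*sqrt(2)*sqrt(z**2 + 4)*log(z**4/2 + z**2 + 2)/8.
Check: d/dz[5*sqrt(2)*sqrt(z**2 + 4)*log(z**4/2 + z**2 + 2)/8] = (5*sqrt(2)*z**5*log(z**4/2 + z**2 + 2) + 20*sqrt(2)*z**5 + 10*sqrt(2)*z**3*log(z**4/2 + z**2 + 2) + 100*sqrt(2)*z**3 + 20*sqrt(2)*z*log(z**4/2 + z**2 + 2) + 80*sqrt(2)*z)/(8*z**4*sqrt(z**2 + 4) + 16*z**2*sqrt(z**2 + 4) + 32*sqrt(z**2 + 4)), which equals G'(z).

G(z) = 5*sqrt(2)*sqrt(z**2 + 4)*log(z**4/2 + z**2 + 2)/8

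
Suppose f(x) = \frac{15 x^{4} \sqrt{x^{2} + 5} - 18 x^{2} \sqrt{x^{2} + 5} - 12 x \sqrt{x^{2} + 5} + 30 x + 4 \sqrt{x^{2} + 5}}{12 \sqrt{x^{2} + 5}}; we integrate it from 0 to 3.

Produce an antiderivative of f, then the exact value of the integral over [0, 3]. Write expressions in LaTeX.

Since d/dx undoes antidifferentiation here, F'(x) = f(x) is required of F(x).
F(x) = \frac{3 x^{5} - 6 x^{3} - 6 x^{2} + 4 x + 30 \sqrt{x^{2} + 5} + 48}{12} is an antiderivative of f.
Check: d/dx[\frac{3 x^{5} - 6 x^{3} - 6 x^{2} + 4 x + 30 \sqrt{x^{2} + 5} + 48}{12}] = \frac{15 x^{4} \sqrt{x^{2} + 5} - 18 x^{2} \sqrt{x^{2} + 5} - 12 x \sqrt{x^{2} + 5} + 30 x + 4 \sqrt{x^{2} + 5}}{12 \sqrt{x^{2} + 5}} = f(x).
F(3) = \frac{5 \sqrt{14}}{2} + \frac{191}{4}; F(0) = 4 + \frac{5 \sqrt{5}}{2}.
Integral = F(3) - F(0) = - \frac{5 \sqrt{5}}{2} + \frac{5 \sqrt{14}}{2} + \frac{175}{4}.

Antiderivative: F(x) = \frac{3 x^{5} - 6 x^{3} - 6 x^{2} + 4 x + 30 \sqrt{x^{2} + 5} + 48}{12}; value = - \frac{5 \sqrt{5}}{2} + \frac{5 \sqrt{14}}{2} + \frac{175}{4}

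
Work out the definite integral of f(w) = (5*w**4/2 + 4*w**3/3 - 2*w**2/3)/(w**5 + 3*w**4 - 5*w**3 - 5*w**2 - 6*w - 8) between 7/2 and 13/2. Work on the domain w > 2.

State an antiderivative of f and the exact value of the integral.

Antiderivative: F(w) = (192*log(w - 2) - 10*log(w + 1) + 640*log(w + 4) + 39*log(w**2 + 1) - 54*atan(w))/360; value = -65*log(15/2)/36 - 13*log(53/4)/120 - 8*log(3/2)/15 - 3*atan(13/2)/20 + 3*atan(7/2)/20 + 13*log(173/4)/120 + 101*log(9/2)/180 + 16*log(21/2)/9

The denominator factors as 6*(w - 2)*(w + 1)*(w + 4)*(w**2 + 1); partial fractions split f into directly integrable pieces: (13*w - 9)/(60*(w**2 + 1)) + 16/(9*(w + 4)) - 1/(36*(w + 1)) + 8/(15*(w - 2)).
F(w) = (192*log(w - 2) - 10*log(w + 1) + 640*log(w + 4) + 39*log(w**2 + 1) - 54*atan(w))/360 is an antiderivative of f.
Check: d/dw[(192*log(w - 2) - 10*log(w + 1) + 640*log(w + 4) + 39*log(w**2 + 1) - 54*atan(w))/360] = (15*w**4 + 8*w**3 - 4*w**2)/(6*w**5 + 18*w**4 - 30*w**3 - 30*w**2 - 36*w - 48), which equals f(w).
F(13/2) = -3*atan(13/2)/20 - log(15/2)/36 + 13*log(173/4)/120 + 8*log(9/2)/15 + 16*log(21/2)/9; F(7/2) = -3*atan(7/2)/20 - log(9/2)/36 + 8*log(3/2)/15 + 13*log(53/4)/120 + 16*log(15/2)/9.
Integral = F(13/2) - F(7/2) = -65*log(15/2)/36 - 13*log(53/4)/120 - 8*log(3/2)/15 - 3*atan(13/2)/20 + 3*atan(7/2)/20 + 13*log(173/4)/120 + 101*log(9/2)/180 + 16*log(21/2)/9.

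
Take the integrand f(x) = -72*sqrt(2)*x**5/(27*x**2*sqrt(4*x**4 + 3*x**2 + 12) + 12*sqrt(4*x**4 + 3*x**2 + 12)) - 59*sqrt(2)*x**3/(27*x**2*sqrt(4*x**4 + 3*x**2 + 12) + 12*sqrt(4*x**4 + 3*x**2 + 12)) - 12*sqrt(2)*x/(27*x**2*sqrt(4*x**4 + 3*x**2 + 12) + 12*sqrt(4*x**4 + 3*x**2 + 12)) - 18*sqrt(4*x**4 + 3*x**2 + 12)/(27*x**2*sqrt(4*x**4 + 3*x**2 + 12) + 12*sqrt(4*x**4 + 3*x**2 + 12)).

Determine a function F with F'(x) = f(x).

An antiderivative is F(x) = -2*sqrt(2*x**4 + 3*x**2/2 + 6)/3 - atan(3*x/2).

The integrand splits into summands that can be handled one at a time.
Check: d/dx[-2*sqrt(2*x**4 + 3*x**2/2 + 6)/3 - atan(3*x/2)] = (-72*sqrt(2)*x**5 - 59*sqrt(2)*x**3 - 12*sqrt(2)*x - 18*sqrt(4*x**4 + 3*x**2 + 12))/(27*x**2*sqrt(4*x**4 + 3*x**2 + 12) + 12*sqrt(4*x**4 + 3*x**2 + 12)), which equals f(x).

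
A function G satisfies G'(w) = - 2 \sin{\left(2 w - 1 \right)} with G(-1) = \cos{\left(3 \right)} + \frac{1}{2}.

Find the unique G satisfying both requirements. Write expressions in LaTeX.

The proposed G(w) is checked by its d/dw: the result must match the given G'(w).
A general antiderivative is \cos{\left(2 w - 1 \right)} + C.
The condition gives C = \cos{\left(3 \right)} + \frac{1}{2} - (\cos{\left(3 \right)}) = \frac{1}{2}.
So G(w) = \cos{\left(2 w - 1 \right)} + \frac{1}{2}.
Check: d/dw[\cos{\left(2 w - 1 \right)} + \frac{1}{2}] = - 2 \sin{\left(2 w - 1 \right)} = G'(w).

G(w) = \cos{\left(2 w - 1 \right)} + \frac{1}{2}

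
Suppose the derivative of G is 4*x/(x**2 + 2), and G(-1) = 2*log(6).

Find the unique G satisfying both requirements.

G'(x) matches the chain-rule pattern g'(h)*h' with inner function h(x) = 2*x**2 + 4; substituting u = h(x) collapses the integral.
A general antiderivative is 2*log(2*x**2 + 4) + C.
The condition gives C = 2*log(6) - (2*log(6)) = 0.
So G(x) = 2*log(x**2 + 2) + 2*log(2).
Check: d/dx[2*log(x**2 + 2) + 2*log(2)] = 4*x/(x**2 + 2) = G'(x).

G(x) = 2*log(x**2 + 2) + 2*log(2)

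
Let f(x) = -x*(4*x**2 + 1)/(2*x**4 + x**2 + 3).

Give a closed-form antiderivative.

An antiderivative is F(x) = -log(x**4 + x**2/2 + 3/2)/2.

f matches the chain-rule pattern g'(h)*h' with inner function h(x) = x**4 + x**2/2 + 3/2; substituting u = h(x) collapses the integral.
Check: d/dx[-log(x**4 + x**2/2 + 3/2)/2] = (-4*x**3 - x)/(2*x**4 + x**2 + 3), which equals f(x).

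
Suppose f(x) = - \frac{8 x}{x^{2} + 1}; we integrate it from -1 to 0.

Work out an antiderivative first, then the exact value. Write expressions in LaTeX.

The substitution u = 3 x^{2} + 3 works: f is exactly (dF/du)*(du/dx) for that inner function.
F(x) = - 4 \log{\left(3 x^{2} + 3 \right)} is an antiderivative of f.
Check: d/dx[- 4 \log{\left(3 x^{2} + 3 \right)}] = - \frac{8 x}{x^{2} + 1} = f(x).
F(0) = - 4 \log{\left(3 \right)}; F(-1) = - 4 \log{\left(6 \right)}.
Integral = F(0) - F(-1) = - 4 \log{\left(3 \right)} + 4 \log{\left(6 \right)}.

Antiderivative: F(x) = - 4 \log{\left(3 x^{2} + 3 \right)}; value = - 4 \log{\left(3 \right)} + 4 \log{\left(6 \right)}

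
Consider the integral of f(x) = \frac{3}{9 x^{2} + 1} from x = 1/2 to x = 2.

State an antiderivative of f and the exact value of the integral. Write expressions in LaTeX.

Antiderivative: F(x) = \operatorname{atan}{\left(3 x \right)}; value = - \operatorname{atan}{\left(\frac{3}{2} \right)} + \operatorname{atan}{\left(6 \right)}

Recover f(x) by differentiating a candidate F(x); any mismatch rules it out.
F(x) = \operatorname{atan}{\left(3 x \right)} is an antiderivative of f.
Check: d/dx[\operatorname{atan}{\left(3 x \right)}] = \frac{3}{9 x^{2} + 1} = f(x).
F(2) = \operatorname{atan}{\left(6 \right)}; F(1/2) = \operatorname{atan}{\left(\frac{3}{2} \right)}.
Integral = F(2) - F(1/2) = - \operatorname{atan}{\left(\frac{3}{2} \right)} + \operatorname{atan}{\left(6 \right)}.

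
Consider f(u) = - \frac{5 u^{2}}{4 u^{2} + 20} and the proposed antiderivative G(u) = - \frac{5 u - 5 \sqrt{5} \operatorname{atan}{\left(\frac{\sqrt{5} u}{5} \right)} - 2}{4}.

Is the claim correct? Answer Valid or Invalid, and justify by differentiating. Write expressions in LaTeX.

Valid - differentiating G returns exactly f.

d/du[G] = - \frac{5 u^{2}}{4 u^{2} + 20}
This equals f(u) exactly, so the claim holds.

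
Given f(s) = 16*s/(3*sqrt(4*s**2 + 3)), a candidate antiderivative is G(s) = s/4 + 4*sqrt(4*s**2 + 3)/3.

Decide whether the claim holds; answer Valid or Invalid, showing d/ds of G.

d/ds[G] = (64*s + 3*sqrt(4*s**2 + 3))/(12*sqrt(4*s**2 + 3))
d/ds[G] - f(s) = 1/4 != 0.

Invalid: d/ds[G] - f = 1/4, which is not 0.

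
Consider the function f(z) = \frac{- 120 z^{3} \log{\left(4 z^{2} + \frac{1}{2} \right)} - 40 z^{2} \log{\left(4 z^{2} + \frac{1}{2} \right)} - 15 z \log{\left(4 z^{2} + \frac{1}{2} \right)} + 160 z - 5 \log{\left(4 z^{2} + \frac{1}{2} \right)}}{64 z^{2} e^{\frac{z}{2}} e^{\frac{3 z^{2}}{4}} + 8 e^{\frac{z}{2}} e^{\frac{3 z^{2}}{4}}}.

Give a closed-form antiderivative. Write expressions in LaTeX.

f has the shape u'v + uv' for u = \frac{5 e^{- \frac{3 z^{2}}{4} - \frac{z}{2}}}{4} and v = \log{\left(4 z^{2} + \frac{1}{2} \right)} — it is the derivative of the product u*v.
Check: d/dz[\frac{5 e^{- \frac{z}{2}} e^{- \frac{3 z^{2}}{4}} \log{\left(4 z^{2} + \frac{1}{2} \right)}}{4}] = \frac{- 120 z^{3} \log{\left(4 z^{2} + \frac{1}{2} \right)} - 40 z^{2} \log{\left(4 z^{2} + \frac{1}{2} \right)} - 15 z \log{\left(4 z^{2} + \frac{1}{2} \right)} + 160 z - 5 \log{\left(4 z^{2} + \frac{1}{2} \right)}}{64 z^{2} e^{\frac{z}{2}} e^{\frac{3 z^{2}}{4}} + 8 e^{\frac{z}{2}} e^{\frac{3 z^{2}}{4}}} = f(z).

An antiderivative is F(z) = \frac{5 e^{- \frac{z}{2}} e^{- \frac{3 z^{2}}{4}} \log{\left(4 z^{2} + \frac{1}{2} \right)}}{4}.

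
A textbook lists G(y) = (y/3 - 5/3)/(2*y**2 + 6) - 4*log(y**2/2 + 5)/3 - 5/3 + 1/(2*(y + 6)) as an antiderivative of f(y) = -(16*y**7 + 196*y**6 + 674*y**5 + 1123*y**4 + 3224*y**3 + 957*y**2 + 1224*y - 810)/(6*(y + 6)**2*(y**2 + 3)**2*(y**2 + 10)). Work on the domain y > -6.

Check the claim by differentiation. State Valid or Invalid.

Valid. The derivative of G reproduces f.

d/dy[G] = (-16*y**7 - 196*y**6 - 674*y**5 - 1123*y**4 - 3224*y**3 - 957*y**2 - 1224*y + 810)/(6*y**8 + 72*y**7 + 312*y**6 + 1152*y**5 + 3870*y**4 + 4968*y**3 + 15444*y**2 + 6480*y + 19440)
This equals f(y) exactly, so the claim holds.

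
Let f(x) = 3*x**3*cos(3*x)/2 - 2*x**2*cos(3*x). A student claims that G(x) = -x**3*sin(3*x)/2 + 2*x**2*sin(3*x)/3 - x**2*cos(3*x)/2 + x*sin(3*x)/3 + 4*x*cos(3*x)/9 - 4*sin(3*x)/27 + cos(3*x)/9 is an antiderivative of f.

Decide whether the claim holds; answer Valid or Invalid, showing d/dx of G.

Invalid: d/dx[G] - f = -3*x**3*cos(3*x) + 4*x**2*cos(3*x), which is not 0.

d/dx[G] = -3*x**3*cos(3*x)/2 + 2*x**2*cos(3*x)
d/dx[G] - f(x) = -3*x**3*cos(3*x) + 4*x**2*cos(3*x) != 0.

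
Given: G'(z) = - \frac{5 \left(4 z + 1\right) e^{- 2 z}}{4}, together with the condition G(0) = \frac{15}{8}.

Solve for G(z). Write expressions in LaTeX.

Recognize the product-rule pattern: G'(z) = u'v + uv' with u = \frac{5 z}{2} + \frac{15}{8}, v = e^{- 2 z}, so integration by parts undoes it.
A general antiderivative is \frac{\left(20 z + 15\right) e^{- 2 z}}{8} + C.
The condition gives C = \frac{15}{8} - (\frac{15}{8}) = 0.
So G(z) = \frac{5 \left(4 z + 3\right) e^{- 2 z}}{8}.
Check: d/dz[\frac{5 \left(4 z + 3\right) e^{- 2 z}}{8}] = \frac{\left(- 20 z - 5\right) e^{- 2 z}}{4}, which equals G'(z).

G(z) = \frac{5 \left(4 z + 3\right) e^{- 2 z}}{8}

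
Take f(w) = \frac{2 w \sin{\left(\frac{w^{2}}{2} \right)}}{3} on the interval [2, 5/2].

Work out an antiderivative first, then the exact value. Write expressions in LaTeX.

f matches the chain-rule pattern g'(h)*h' with inner function h(w) = \frac{w^{2}}{2}; substituting u = h(w) collapses the integral.
F(w) = - \frac{2 \cos{\left(\frac{w^{2}}{2} \right)}}{3} is an antiderivative of f.
Check: d/dw[- \frac{2 \cos{\left(\frac{w^{2}}{2} \right)}}{3}] = \frac{2 w \sin{\left(\frac{w^{2}}{2} \right)}}{3} = f(w).
F(5/2) = - \frac{2 \cos{\left(\frac{25}{8} \right)}}{3}; F(2) = - \frac{2 \cos{\left(2 \right)}}{3}.
Integral = F(5/2) - F(2) = \frac{2 \cos{\left(2 \right)}}{3} - \frac{2 \cos{\left(\frac{25}{8} \right)}}{3}.

Antiderivative: F(w) = - \frac{2 \cos{\left(\frac{w^{2}}{2} \right)}}{3}; value = \frac{2 \cos{\left(2 \right)}}{3} - \frac{2 \cos{\left(\frac{25}{8} \right)}}{3}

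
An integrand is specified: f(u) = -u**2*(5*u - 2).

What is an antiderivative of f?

An antiderivative is F(u) = -5*u**4/4 + 2*u**3/3.

Since d/du undoes antidifferentiation here, F'(u) = f(u) is required of F(u).
Check: d/du[-5*u**4/4 + 2*u**3/3] = -5*u**3 + 2*u**2, which equals f(u).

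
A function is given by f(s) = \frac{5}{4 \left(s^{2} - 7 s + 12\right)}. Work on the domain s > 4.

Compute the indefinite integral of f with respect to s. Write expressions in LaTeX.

F(s) = \frac{5 \log{\left(s - 4 \right)}}{4} - \frac{5 \log{\left(s - 3 \right)}}{4} + C

Factor the denominator (4 \left(s - 4\right) \left(s - 3\right)) and decompose: f = - \frac{5}{4 \left(s - 3\right)} + \frac{5}{4 \left(s - 4\right)}; each piece integrates to a log, atan, or power term.
Check: d/ds[\frac{5 \log{\left(s - 4 \right)}}{4} - \frac{5 \log{\left(s - 3 \right)}}{4}] = \frac{5}{4 s^{2} - 28 s + 48}, which equals f(s).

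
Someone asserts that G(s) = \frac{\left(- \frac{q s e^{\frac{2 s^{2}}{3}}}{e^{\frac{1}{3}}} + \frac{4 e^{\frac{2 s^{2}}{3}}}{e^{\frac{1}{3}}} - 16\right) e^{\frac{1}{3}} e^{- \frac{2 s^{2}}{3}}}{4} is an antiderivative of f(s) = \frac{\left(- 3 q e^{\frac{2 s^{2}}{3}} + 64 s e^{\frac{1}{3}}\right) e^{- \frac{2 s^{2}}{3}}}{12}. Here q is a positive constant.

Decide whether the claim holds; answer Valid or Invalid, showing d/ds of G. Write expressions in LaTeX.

Valid: G'(s) = f(s).

d/ds[G] = \frac{\left(- 3 q e^{\frac{2 s^{2}}{3}} + 64 s e^{\frac{1}{3}}\right) e^{- \frac{2 s^{2}}{3}}}{12}
This equals f(s) exactly, so the claim holds.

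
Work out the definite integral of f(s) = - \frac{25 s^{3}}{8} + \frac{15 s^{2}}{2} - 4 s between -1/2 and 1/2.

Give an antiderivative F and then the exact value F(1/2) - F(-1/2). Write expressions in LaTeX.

Antiderivative: F(s) = - \frac{\left(\frac{5 s^{2}}{4} - 2 s\right)^{2}}{2}; value = \frac{5}{8}

The substitution u = \frac{5 s^{2}}{4} - 2 s works: f is exactly (dF/du)*(du/ds) for that inner function.
F(s) = - \frac{\left(\frac{5 s^{2}}{4} - 2 s\right)^{2}}{2} is an antiderivative of f.
Check: d/ds[- \frac{\left(\frac{5 s^{2}}{4} - 2 s\right)^{2}}{2}] = - \frac{25 s^{3}}{8} + \frac{15 s^{2}}{2} - 4 s = f(s).
F(1/2) = - \frac{121}{512}; F(-1/2) = - \frac{441}{512}.
Integral = F(1/2) - F(-1/2) = \frac{5}{8}.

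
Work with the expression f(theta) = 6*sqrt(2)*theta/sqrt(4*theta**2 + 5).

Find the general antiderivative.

F(theta) = 3*sqrt(2*theta**2 + 5/2) + C

f matches the chain-rule pattern g'(h)*h' with inner function h(theta) = 2*theta**2 + 5/2; substituting u = h(theta) collapses the integral.
Check: d/dtheta[3*sqrt(2*theta**2 + 5/2)] = 6*sqrt(2)*theta/sqrt(4*theta**2 + 5) = f(theta).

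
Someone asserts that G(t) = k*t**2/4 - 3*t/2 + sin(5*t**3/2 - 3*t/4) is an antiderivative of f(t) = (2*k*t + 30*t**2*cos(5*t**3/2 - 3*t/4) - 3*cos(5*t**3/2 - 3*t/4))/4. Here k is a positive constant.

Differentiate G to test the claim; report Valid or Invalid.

d/dt[G] = k*t/2 + 15*t**2*cos(5*t**3/2 - 3*t/4)/2 - 3*cos(5*t**3/2 - 3*t/4)/4 - 3/2
d/dt[G] - f(t) = -3/2 != 0.

Invalid: d/dt[G] - f = -3/2, which is not 0.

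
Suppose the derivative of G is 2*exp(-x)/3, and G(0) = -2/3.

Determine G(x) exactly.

A first test for any G(x): its x-derivative must equal the given G'(x).
A general antiderivative is -2*exp(-x)/3 + C.
The condition gives C = -2/3 - (-2/3) = 0.
So G(x) = -2*exp(-x)/3.
Check: d/dx[-2*exp(-x)/3] = 2*exp(-x)/3 = G'(x).

G(x) = -2*exp(-x)/3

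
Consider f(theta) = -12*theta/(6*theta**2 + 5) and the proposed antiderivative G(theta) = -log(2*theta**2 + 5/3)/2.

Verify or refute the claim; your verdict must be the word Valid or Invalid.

Invalid: d/dtheta[G] - f = 6*theta/(6*theta**2 + 5), which is not 0.

d/dtheta[G] = -6*theta/(6*theta**2 + 5)
d/dtheta[G] - f(theta) = 6*theta/(6*theta**2 + 5) != 0.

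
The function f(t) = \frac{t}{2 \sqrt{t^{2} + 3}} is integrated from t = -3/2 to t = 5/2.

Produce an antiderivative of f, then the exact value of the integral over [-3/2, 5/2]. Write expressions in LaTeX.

Antiderivative: F(t) = \frac{\sqrt{t^{2} + 3}}{2}; value = - \frac{\sqrt{21}}{4} + \frac{\sqrt{37}}{4}

f matches the chain-rule pattern g'(h)*h' with inner function h(t) = t^{2} + 3; substituting u = h(t) collapses the integral.
F(t) = \frac{\sqrt{t^{2} + 3}}{2} is an antiderivative of f.
Check: d/dt[\frac{\sqrt{t^{2} + 3}}{2}] = \frac{t}{2 \sqrt{t^{2} + 3}} = f(t).
F(5/2) = \frac{\sqrt{37}}{4}; F(-3/2) = \frac{\sqrt{21}}{4}.
Integral = F(5/2) - F(-3/2) = - \frac{\sqrt{21}}{4} + \frac{\sqrt{37}}{4}.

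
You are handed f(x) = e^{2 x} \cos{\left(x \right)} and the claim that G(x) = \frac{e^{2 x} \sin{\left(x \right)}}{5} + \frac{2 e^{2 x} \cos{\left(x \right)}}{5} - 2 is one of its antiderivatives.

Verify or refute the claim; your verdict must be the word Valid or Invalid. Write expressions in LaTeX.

Valid: G'(x) = f(x).

d/dx[G] = e^{2 x} \cos{\left(x \right)}
This equals f(x) exactly, so the claim holds.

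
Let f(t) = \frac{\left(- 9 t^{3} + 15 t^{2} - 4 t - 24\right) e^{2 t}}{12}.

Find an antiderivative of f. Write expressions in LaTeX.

Recognize the product-rule pattern: f = u'v + uv' with u = - \frac{3 t^{3}}{8} + \frac{19 t^{2}}{16} - \frac{65 t}{48} - \frac{31}{96}, v = e^{2 t}, so integration by parts undoes it.
Check: d/dt[- \frac{3 t^{3} e^{2 t}}{8} + \frac{19 t^{2} e^{2 t}}{16} - \frac{65 t e^{2 t}}{48} - \frac{31 e^{2 t}}{96}] = - \frac{3 t^{3} e^{2 t}}{4} + \frac{5 t^{2} e^{2 t}}{4} - \frac{t e^{2 t}}{3} - 2 e^{2 t}, which equals f(t).

An antiderivative is F(t) = - \frac{3 t^{3} e^{2 t}}{8} + \frac{19 t^{2} e^{2 t}}{16} - \frac{65 t e^{2 t}}{48} - \frac{31 e^{2 t}}{96}.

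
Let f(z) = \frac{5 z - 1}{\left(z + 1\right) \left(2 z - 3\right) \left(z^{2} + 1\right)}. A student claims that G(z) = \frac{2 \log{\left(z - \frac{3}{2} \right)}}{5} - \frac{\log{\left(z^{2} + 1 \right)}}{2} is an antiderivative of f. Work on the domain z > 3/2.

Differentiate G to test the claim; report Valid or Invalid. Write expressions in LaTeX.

d/dz[G] = \frac{- 6 z^{2} + 15 z + 4}{10 z^{3} - 15 z^{2} + 10 z - 15}
d/dz[G] - f(z) = - \frac{3}{5 z + 5} != 0.

Invalid: d/dz[G] - f = - \frac{3}{5 z + 5}, which is not 0.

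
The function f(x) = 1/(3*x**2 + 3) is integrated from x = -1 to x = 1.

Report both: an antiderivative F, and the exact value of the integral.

Since d/dx undoes antidifferentiation here, F'(x) = f(x) is required of F(x).
F(x) = atan(x)/3 is an antiderivative of f.
Check: d/dx[atan(x)/3] = 1/(3*x**2 + 3) = f(x).
F(1) = pi/12; F(-1) = -pi/12.
Integral = F(1) - F(-1) = pi/6.

Antiderivative: F(x) = atan(x)/3; value = pi/6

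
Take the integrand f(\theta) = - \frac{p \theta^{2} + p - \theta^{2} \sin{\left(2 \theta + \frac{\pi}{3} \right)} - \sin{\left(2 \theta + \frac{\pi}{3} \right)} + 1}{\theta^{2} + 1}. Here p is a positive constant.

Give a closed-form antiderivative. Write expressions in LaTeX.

An antiderivative is F(\theta) = \frac{- 2 p \theta - \cos{\left(2 \theta + \frac{\pi}{3} \right)} - 2 \operatorname{atan}{\left(\theta \right)}}{2}.

Whatever form F(\theta) takes, F'(\theta) = f(\theta) is non-negotiable.
Check: d/d\theta[\frac{- 2 p \theta - \cos{\left(2 \theta + \frac{\pi}{3} \right)} - 2 \operatorname{atan}{\left(\theta \right)}}{2}] = \frac{- p \theta^{2} - p + \theta^{2} \sin{\left(2 \theta + \frac{\pi}{3} \right)} + \sin{\left(2 \theta + \frac{\pi}{3} \right)} - 1}{\theta^{2} + 1}, which equals f(\theta).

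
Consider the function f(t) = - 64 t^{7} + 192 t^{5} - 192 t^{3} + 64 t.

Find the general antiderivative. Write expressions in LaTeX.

F(t) = - 8 \left(t^{2} - 1\right)^{4} + C

f matches the chain-rule pattern g'(h)*h' with inner function h(t) = 2 t^{2} - 2; substituting u = h(t) collapses the integral.
Check: d/dt[- 8 \left(t^{2} - 1\right)^{4}] = - 64 t^{7} + 192 t^{5} - 192 t^{3} + 64 t = f(t).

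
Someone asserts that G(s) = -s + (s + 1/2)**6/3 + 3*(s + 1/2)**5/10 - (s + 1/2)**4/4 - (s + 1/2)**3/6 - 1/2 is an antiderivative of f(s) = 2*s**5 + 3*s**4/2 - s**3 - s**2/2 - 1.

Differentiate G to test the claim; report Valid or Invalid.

Invalid: d/ds[G] - f = 5*s**4 + 8*s**3 + 13*s**2/4 + s/8 - 3/32, which is not 0.

d/ds[G] = 2*s**5 + 13*s**4/2 + 7*s**3 + 11*s**2/4 + s/8 - 35/32
d/ds[G] - f(s) = 5*s**4 + 8*s**3 + 13*s**2/4 + s/8 - 3/32 != 0.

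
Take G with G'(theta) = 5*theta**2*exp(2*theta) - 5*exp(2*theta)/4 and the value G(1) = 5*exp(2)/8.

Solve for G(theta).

Recognize the product-rule pattern: G'(theta) = u'v + uv' with u = 5*theta**2/2 - 5*theta/2 + 5/8, v = exp(2*theta), so integration by parts undoes it.
A general antiderivative is (20*theta**2 - 20*theta + 5)*exp(2*theta)/8 + C.
The condition gives C = 5*exp(2)/8 - (5*exp(2)/8) = 0.
So G(theta) = (20*theta**2 - 20*theta + 5)*exp(2*theta)/8.
Check: d/dtheta[(20*theta**2 - 20*theta + 5)*exp(2*theta)/8] = 5*theta**2*exp(2*theta) - 5*exp(2*theta)/4 = G'(theta).

G(theta) = (20*theta**2 - 20*theta + 5)*exp(2*theta)/8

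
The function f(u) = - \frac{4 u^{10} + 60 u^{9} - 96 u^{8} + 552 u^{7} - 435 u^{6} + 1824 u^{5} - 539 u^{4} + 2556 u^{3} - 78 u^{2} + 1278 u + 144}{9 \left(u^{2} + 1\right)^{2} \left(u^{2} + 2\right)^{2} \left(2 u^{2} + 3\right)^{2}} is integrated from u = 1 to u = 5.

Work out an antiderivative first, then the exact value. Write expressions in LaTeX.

Recover f(u) by differentiating a candidate F(u); any mismatch rules it out.
F(u) = \frac{9 \left(3 - u\right) \left(u^{2} + 2\right) \left(2 u^{2} + 3\right) + \left(10 u + 3\right) \left(u^{2} + 1\right) \left(2 u^{2} + 3\right) - 45 \left(u^{2} + 1\right) \left(u^{2} + 2\right)}{9 \left(u^{2} + 1\right) \left(u^{2} + 2\right) \left(2 u^{2} + 3\right)} is an antiderivative of f.
Check: d/du[\frac{9 \left(3 - u\right) \left(u^{2} + 2\right) \left(2 u^{2} + 3\right) + \left(10 u + 3\right) \left(u^{2} + 1\right) \left(2 u^{2} + 3\right) - 45 \left(u^{2} + 1\right) \left(u^{2} + 2\right)}{9 \left(u^{2} + 1\right) \left(u^{2} + 2\right) \left(2 u^{2} + 3\right)}] = \frac{- 4 u^{10} - 60 u^{9} + 96 u^{8} - 552 u^{7} + 435 u^{6} - 1824 u^{5} + 539 u^{4} - 2556 u^{3} + 78 u^{2} - 1278 u - 144}{36 u^{12} + 324 u^{10} + 1197 u^{8} + 2322 u^{6} + 2493 u^{4} + 1404 u^{2} + 324}, which equals f(u).
F(5) = \frac{7843}{167427}; F(1) = \frac{13}{27}.
Integral = F(5) - F(1) = - \frac{72770}{167427}.

Antiderivative: F(u) = \frac{9 \left(3 - u\right) \left(u^{2} + 2\right) \left(2 u^{2} + 3\right) + \left(10 u + 3\right) \left(u^{2} + 1\right) \left(2 u^{2} + 3\right) - 45 \left(u^{2} + 1\right) \left(u^{2} + 2\right)}{9 \left(u^{2} + 1\right) \left(u^{2} + 2\right) \left(2 u^{2} + 3\right)}; value = - \frac{72770}{167427}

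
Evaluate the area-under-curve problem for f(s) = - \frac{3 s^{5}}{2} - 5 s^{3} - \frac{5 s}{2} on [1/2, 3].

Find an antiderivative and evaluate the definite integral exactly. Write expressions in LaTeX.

Recognize the product-rule pattern: f = u'v + uv' with u = - \frac{s^{2}}{4} - 1, v = s^{4} + s^{2} + 1, so integration by parts undoes it.
F(s) = \frac{\left(- s^{2} - 4\right) \left(s^{4} + s^{2} + 1\right)}{4} is an antiderivative of f.
Check: d/ds[\frac{\left(- s^{2} - 4\right) \left(s^{4} + s^{2} + 1\right)}{4}] = - \frac{3 s^{5}}{2} - 5 s^{3} - \frac{5 s}{2} = f(s).
F(3) = - \frac{1183}{4}; F(1/2) = - \frac{357}{256}.
Integral = F(3) - F(1/2) = - \frac{75355}{256}.

Antiderivative: F(s) = \frac{\left(- s^{2} - 4\right) \left(s^{4} + s^{2} + 1\right)}{4}; value = - \frac{75355}{256}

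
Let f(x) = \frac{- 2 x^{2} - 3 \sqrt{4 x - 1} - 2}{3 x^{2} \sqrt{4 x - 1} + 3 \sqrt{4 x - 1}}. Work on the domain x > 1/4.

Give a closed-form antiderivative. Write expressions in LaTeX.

A first test for any F(x): its x-derivative must equal f(x) identically.
Check: d/dx[- \frac{\sqrt{4 x - 1}}{3} - \operatorname{atan}{\left(x \right)}] = \frac{- 2 x^{2} - 3 \sqrt{4 x - 1} - 2}{3 x^{2} \sqrt{4 x - 1} + 3 \sqrt{4 x - 1}} = f(x).

An antiderivative is F(x) = - \frac{\sqrt{4 x - 1}}{3} - \operatorname{atan}{\left(x \right)}.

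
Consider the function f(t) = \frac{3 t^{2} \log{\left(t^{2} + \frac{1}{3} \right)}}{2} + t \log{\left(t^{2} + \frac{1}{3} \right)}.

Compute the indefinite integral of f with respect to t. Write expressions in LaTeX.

F(t) = - \frac{t^{3}}{3} - \frac{t^{2}}{2} + \frac{t}{3} + \left(\frac{t^{3}}{2} + \frac{t^{2}}{2}\right) \log{\left(t^{2} + \frac{1}{3} \right)} + \frac{\log{\left(t^{2} + \frac{1}{3} \right)}}{6} - \frac{\sqrt{3} \operatorname{atan}{\left(\sqrt{3} t \right)}}{9} + C

Integrate term by term and add the pieces.
Check: d/dt[- \frac{t^{3}}{3} - \frac{t^{2}}{2} + \frac{t}{3} + \left(\frac{t^{3}}{2} + \frac{t^{2}}{2}\right) \log{\left(t^{2} + \frac{1}{3} \right)} + \frac{\log{\left(t^{2} + \frac{1}{3} \right)}}{6} - \frac{\sqrt{3} \operatorname{atan}{\left(\sqrt{3} t \right)}}{9}] = \frac{3 t^{2} \log{\left(t^{2} + \frac{1}{3} \right)}}{2} + t \log{\left(t^{2} + \frac{1}{3} \right)} = f(t).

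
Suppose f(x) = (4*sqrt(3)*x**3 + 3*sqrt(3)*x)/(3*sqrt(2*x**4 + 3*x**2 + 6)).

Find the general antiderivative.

The substitution u = 2*x**4/3 + x**2 + 2 works: f is exactly (dF/du)*(du/dx) for that inner function.
Check: d/dx[sqrt(3)*sqrt(2*x**4 + 3*x**2 + 6)/3] = (4*sqrt(3)*x**3 + 3*sqrt(3)*x)/(3*sqrt(2*x**4 + 3*x**2 + 6)) = f(x).

F(x) = sqrt(3)*sqrt(2*x**4 + 3*x**2 + 6)/3 + C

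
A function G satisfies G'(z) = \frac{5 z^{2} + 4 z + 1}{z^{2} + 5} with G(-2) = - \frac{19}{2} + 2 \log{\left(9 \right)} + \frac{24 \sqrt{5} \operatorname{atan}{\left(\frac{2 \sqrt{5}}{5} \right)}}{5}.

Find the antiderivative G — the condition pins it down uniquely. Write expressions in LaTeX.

Recover the given G'(z) by differentiating a candidate G(z); any mismatch rules it out.
A general antiderivative is 5 z + 2 \log{\left(z^{2} + 5 \right)} - \frac{24 \sqrt{5} \operatorname{atan}{\left(\frac{\sqrt{5} z}{5} \right)}}{5} + C.
The condition gives C = - \frac{19}{2} + 2 \log{\left(9 \right)} + \frac{24 \sqrt{5} \operatorname{atan}{\left(\frac{2 \sqrt{5}}{5} \right)}}{5} - (-10 + 2 \log{\left(9 \right)} + \frac{24 \sqrt{5} \operatorname{atan}{\left(\frac{2 \sqrt{5}}{5} \right)}}{5}) = \frac{1}{2}.
So G(z) = 5 z + 2 \log{\left(z^{2} + 5 \right)} - \frac{24 \sqrt{5} \operatorname{atan}{\left(\frac{\sqrt{5} z}{5} \right)}}{5} + \frac{1}{2}.
Check: d/dz[5 z + 2 \log{\left(z^{2} + 5 \right)} - \frac{24 \sqrt{5} \operatorname{atan}{\left(\frac{\sqrt{5} z}{5} \right)}}{5} + \frac{1}{2}] = \frac{5 z^{2} + 4 z + 1}{z^{2} + 5} = G'(z).

G(z) = 5 z + 2 \log{\left(z^{2} + 5 \right)} - \frac{24 \sqrt{5} \operatorname{atan}{\left(\frac{\sqrt{5} z}{5} \right)}}{5} + \frac{1}{2}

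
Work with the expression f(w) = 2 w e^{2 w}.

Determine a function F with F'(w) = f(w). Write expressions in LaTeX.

An antiderivative is F(w) = \frac{\left(2 w - 1\right) e^{2 w}}{2}.

f has the shape u'v + uv' for u = w - \frac{1}{2} and v = e^{2 w} — it is the derivative of the product u*v.
Check: d/dw[\frac{\left(2 w - 1\right) e^{2 w}}{2}] = 2 w e^{2 w} = f(w).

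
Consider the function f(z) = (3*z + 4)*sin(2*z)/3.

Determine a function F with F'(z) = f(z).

An antiderivative is F(z) = -z*cos(2*z)/2 + sin(2*z)/4 - 2*cos(2*z)/3.

Differentiate the proposed F(z) back; it has to land on f(z) exactly.
Check: d/dz[-z*cos(2*z)/2 + sin(2*z)/4 - 2*cos(2*z)/3] = z*sin(2*z) + 4*sin(2*z)/3, which equals f(z).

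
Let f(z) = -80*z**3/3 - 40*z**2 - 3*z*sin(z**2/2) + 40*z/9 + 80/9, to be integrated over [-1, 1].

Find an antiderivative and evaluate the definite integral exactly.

Integrate term by term and add the pieces.
F(z) = -20*z**4/3 - 40*z**3/3 + 20*z**2/9 + 80*z/9 + 3*cos(z**2/2) is an antiderivative of f.
Check: d/dz[-20*z**4/3 - 40*z**3/3 + 20*z**2/9 + 80*z/9 + 3*cos(z**2/2)] = -80*z**3/3 - 40*z**2 - 3*z*sin(z**2/2) + 40*z/9 + 80/9 = f(z).
F(1) = -80/9 + 3*cos(1/2); F(-1) = 3*cos(1/2).
Integral = F(1) - F(-1) = -80/9.

Antiderivative: F(z) = -20*z**4/3 - 40*z**3/3 + 20*z**2/9 + 80*z/9 + 3*cos(z**2/2); value = -80/9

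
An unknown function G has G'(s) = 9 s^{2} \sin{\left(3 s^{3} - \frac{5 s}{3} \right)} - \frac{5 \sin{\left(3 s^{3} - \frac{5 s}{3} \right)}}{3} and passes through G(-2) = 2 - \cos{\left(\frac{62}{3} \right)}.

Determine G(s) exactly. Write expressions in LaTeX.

The substitution u = 3 s^{3} - \frac{5 s}{3} works: G'(s) is exactly (dG/du)*(du/ds) for that inner function.
A general antiderivative is - \cos{\left(3 s^{3} - \frac{5 s}{3} \right)} + C.
The condition gives C = 2 - \cos{\left(\frac{62}{3} \right)} - (- \cos{\left(\frac{62}{3} \right)}) = 2.
So G(s) = 2 - \cos{\left(3 s^{3} - \frac{5 s}{3} \right)}.
Check: d/ds[2 - \cos{\left(3 s^{3} - \frac{5 s}{3} \right)}] = 9 s^{2} \sin{\left(3 s^{3} - \frac{5 s}{3} \right)} - \frac{5 \sin{\left(3 s^{3} - \frac{5 s}{3} \right)}}{3} = G'(s).

G(s) = 2 - \cos{\left(3 s^{3} - \frac{5 s}{3} \right)}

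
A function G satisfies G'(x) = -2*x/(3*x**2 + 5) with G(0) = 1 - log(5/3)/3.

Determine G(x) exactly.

G'(x) matches the chain-rule pattern g'(h)*h' with inner function h(x) = x**2 + 5/3; substituting u = h(x) collapses the integral.
A general antiderivative is -log(x**2 + 5/3)/3 + C.
The condition gives C = 1 - log(5/3)/3 - (-log(5/3)/3) = 1.
So G(x) = (3 - log(x**2 + 5/3))/3.
Check: d/dx[(3 - log(x**2 + 5/3))/3] = -2*x/(3*x**2 + 5) = G'(x).

G(x) = (3 - log(x**2 + 5/3))/3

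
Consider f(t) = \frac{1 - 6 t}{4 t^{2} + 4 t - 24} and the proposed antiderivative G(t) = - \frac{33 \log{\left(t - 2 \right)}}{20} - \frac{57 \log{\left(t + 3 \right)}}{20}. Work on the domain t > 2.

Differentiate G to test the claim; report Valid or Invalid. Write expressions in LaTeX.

Invalid: d/dt[G] - f = \frac{1 - 6 t}{2 t^{2} + 2 t - 12}, which is not 0.

d/dt[G] = \frac{3 - 18 t}{4 t^{2} + 4 t - 24}
d/dt[G] - f(t) = \frac{1 - 6 t}{2 t^{2} + 2 t - 12} != 0.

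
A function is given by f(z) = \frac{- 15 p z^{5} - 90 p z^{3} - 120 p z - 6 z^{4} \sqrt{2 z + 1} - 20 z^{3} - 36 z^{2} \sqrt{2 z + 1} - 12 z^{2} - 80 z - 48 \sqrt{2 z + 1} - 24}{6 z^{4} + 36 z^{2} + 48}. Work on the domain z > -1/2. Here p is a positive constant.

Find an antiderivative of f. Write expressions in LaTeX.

An antiderivative is F(z) = - \frac{15 p z^{2} + 8 z \sqrt{2 z + 1} + 4 \sqrt{2 z + 1} + 20 \log{\left(z^{2} + 2 \right)} + 12 \operatorname{atan}{\left(\frac{z}{2} \right)}}{12}.

Check any antiderivative F(z) by computing F'(z) and comparing it with f(z).
Check: d/dz[- \frac{15 p z^{2} + 8 z \sqrt{2 z + 1} + 4 \sqrt{2 z + 1} + 20 \log{\left(z^{2} + 2 \right)} + 12 \operatorname{atan}{\left(\frac{z}{2} \right)}}{12}] = \frac{- 15 p z^{5} \sqrt{2 z + 1} - 90 p z^{3} \sqrt{2 z + 1} - 120 p z \sqrt{2 z + 1} - 12 z^{5} - 6 z^{4} - 20 z^{3} \sqrt{2 z + 1} - 72 z^{3} - 12 z^{2} \sqrt{2 z + 1} - 36 z^{2} - 80 z \sqrt{2 z + 1} - 96 z - 24 \sqrt{2 z + 1} - 48}{6 z^{4} \sqrt{2 z + 1} + 36 z^{2} \sqrt{2 z + 1} + 48 \sqrt{2 z + 1}}, which equals f(z).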